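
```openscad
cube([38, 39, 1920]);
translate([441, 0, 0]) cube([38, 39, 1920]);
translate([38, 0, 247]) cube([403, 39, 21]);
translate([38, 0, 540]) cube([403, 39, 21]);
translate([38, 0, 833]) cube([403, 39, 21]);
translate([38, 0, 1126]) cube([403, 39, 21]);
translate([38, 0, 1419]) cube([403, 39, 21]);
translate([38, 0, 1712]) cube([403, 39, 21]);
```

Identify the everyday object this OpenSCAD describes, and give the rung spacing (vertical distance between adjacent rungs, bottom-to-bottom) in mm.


A ladder. The rung spacing is 293 mm.

Two tall 38×39 posts with 6 short bars between them — a ladder. Adjacent rungs sit at z = 247 and z = 540, so the spacing is 540 − 247 = 293 mm.


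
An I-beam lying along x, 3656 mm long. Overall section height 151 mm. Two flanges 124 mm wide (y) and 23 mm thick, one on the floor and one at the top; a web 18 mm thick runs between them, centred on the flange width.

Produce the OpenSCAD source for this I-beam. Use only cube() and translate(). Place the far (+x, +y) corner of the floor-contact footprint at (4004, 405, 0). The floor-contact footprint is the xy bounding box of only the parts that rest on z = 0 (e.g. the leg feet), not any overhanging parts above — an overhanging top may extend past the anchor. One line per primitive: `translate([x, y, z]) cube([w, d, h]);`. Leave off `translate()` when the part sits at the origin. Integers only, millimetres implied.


translate([348, 281, 0]) cube([3656, 124, 23]);
translate([348, 334, 23]) cube([3656, 18, 105]);
translate([348, 281, 128]) cube([3656, 124, 23]);


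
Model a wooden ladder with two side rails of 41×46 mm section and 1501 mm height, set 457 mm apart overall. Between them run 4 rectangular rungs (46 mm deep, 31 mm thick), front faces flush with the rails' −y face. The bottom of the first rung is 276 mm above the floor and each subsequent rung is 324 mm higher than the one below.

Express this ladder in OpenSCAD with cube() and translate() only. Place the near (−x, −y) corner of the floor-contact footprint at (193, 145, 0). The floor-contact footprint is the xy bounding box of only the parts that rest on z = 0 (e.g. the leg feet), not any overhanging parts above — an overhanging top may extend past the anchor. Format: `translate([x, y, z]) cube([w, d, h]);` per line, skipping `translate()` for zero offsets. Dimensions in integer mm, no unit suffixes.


// rung span = 457 - 2*41 = 375
// rung[k] z = 276 + k*324
translate([193, 145, 0]) cube([41, 46, 1501]);
translate([609, 145, 0]) cube([41, 46, 1501]);
translate([234, 145, 276]) cube([375, 46, 31]);
translate([234, 145, 600]) cube([375, 46, 31]);
translate([234, 145, 924]) cube([375, 46, 31]);
translate([234, 145, 1248]) cube([375, 46, 31]);


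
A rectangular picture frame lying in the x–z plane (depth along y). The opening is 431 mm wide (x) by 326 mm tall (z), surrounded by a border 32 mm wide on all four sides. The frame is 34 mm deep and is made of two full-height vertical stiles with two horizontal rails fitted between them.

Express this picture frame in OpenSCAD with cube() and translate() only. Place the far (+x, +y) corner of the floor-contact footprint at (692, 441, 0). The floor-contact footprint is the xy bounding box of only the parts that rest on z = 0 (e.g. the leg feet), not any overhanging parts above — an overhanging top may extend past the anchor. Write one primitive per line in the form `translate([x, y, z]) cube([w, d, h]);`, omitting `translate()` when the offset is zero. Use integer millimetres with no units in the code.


translate([197, 407, 0]) cube([32, 34, 390]);
translate([660, 407, 0]) cube([32, 34, 390]);
translate([229, 407, 0]) cube([431, 34, 32]);
translate([229, 407, 358]) cube([431, 34, 32]);


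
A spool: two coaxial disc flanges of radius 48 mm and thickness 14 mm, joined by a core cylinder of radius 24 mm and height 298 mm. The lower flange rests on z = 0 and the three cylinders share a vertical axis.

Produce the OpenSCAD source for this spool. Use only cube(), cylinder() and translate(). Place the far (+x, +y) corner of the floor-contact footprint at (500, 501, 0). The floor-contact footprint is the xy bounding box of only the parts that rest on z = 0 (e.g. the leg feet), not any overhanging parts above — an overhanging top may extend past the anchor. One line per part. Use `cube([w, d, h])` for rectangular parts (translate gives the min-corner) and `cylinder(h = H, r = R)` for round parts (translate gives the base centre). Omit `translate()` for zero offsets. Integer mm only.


translate([452, 453, 0]) cylinder(h = 14, r = 48);
translate([452, 453, 14]) cylinder(h = 298, r = 24);
translate([452, 453, 312]) cylinder(h = 14, r = 48);


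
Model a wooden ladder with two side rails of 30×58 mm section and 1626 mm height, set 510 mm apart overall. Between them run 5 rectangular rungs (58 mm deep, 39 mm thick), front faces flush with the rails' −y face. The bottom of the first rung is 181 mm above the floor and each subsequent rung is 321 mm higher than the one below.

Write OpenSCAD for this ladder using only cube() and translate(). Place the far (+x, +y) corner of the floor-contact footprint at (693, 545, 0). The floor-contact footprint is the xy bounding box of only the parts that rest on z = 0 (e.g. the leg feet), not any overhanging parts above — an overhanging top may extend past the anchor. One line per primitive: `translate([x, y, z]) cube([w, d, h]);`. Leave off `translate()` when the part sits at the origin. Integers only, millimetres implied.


// rung span = 510 - 2*30 = 450
// rung[k] z = 181 + k*321
translate([183, 487, 0]) cube([30, 58, 1626]);
translate([663, 487, 0]) cube([30, 58, 1626]);
translate([213, 487, 181]) cube([450, 58, 39]);
translate([213, 487, 502]) cube([450, 58, 39]);
translate([213, 487, 823]) cube([450, 58, 39]);
translate([213, 487, 1144]) cube([450, 58, 39]);
translate([213, 487, 1465]) cube([450, 58, 39]);


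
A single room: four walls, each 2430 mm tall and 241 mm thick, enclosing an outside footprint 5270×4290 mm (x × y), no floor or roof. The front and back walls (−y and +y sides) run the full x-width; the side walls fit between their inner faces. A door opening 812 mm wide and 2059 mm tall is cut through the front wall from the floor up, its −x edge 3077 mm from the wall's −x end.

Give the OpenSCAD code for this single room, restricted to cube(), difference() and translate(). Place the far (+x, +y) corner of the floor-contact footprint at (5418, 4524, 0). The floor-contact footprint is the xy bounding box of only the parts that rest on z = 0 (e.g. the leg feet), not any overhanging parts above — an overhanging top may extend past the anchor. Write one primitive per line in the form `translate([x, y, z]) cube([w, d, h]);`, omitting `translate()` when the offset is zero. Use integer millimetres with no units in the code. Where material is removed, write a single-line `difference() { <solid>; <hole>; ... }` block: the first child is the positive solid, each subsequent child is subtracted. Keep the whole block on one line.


difference() { translate([148, 234, 0]) cube([5270, 241, 2430]); translate([3225, 234, 0]) cube([812, 241, 2059]); }
translate([148, 4283, 0]) cube([5270, 241, 2430]);
translate([148, 475, 0]) cube([241, 3808, 2430]);
translate([5177, 475, 0]) cube([241, 3808, 2430]);


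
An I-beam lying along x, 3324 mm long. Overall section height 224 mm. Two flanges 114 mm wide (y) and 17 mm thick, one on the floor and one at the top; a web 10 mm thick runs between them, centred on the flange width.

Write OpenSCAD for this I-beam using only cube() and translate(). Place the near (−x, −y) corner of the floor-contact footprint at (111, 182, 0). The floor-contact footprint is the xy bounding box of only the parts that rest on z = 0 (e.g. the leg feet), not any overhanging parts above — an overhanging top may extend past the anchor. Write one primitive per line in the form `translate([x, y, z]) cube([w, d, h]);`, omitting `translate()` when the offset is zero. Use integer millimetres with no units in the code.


translate([111, 182, 0]) cube([3324, 114, 17]);
translate([111, 234, 17]) cube([3324, 10, 190]);
translate([111, 182, 207]) cube([3324, 114, 17]);


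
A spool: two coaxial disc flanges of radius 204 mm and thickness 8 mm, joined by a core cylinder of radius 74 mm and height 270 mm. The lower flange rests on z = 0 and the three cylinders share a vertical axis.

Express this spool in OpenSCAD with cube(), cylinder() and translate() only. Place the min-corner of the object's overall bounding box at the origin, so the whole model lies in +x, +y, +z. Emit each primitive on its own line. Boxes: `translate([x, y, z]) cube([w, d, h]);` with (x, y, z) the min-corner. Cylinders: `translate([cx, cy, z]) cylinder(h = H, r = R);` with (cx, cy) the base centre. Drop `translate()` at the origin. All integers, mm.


translate([204, 204, 0]) cylinder(h = 8, r = 204);
translate([204, 204, 8]) cylinder(h = 270, r = 74);
translate([204, 204, 278]) cylinder(h = 8, r = 204);


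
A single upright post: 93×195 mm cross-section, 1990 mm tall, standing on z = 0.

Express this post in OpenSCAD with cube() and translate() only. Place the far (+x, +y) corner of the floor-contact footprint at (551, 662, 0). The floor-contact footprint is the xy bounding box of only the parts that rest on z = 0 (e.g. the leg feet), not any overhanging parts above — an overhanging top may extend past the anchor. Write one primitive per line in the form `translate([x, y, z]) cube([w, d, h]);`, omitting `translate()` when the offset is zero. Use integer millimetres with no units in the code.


translate([458, 467, 0]) cube([93, 195, 1990]);


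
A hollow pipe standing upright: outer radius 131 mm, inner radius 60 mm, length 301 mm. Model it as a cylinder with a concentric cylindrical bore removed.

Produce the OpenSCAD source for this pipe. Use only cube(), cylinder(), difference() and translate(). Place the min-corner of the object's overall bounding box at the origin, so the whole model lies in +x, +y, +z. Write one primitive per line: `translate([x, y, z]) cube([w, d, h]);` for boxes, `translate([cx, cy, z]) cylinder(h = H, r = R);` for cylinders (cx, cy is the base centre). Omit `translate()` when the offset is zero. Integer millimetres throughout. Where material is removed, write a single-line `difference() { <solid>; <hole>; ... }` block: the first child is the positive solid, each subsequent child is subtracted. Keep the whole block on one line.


difference() { translate([131, 131, 0]) cylinder(h = 301, r = 131); translate([131, 131, 0]) cylinder(h = 301, r = 60); }


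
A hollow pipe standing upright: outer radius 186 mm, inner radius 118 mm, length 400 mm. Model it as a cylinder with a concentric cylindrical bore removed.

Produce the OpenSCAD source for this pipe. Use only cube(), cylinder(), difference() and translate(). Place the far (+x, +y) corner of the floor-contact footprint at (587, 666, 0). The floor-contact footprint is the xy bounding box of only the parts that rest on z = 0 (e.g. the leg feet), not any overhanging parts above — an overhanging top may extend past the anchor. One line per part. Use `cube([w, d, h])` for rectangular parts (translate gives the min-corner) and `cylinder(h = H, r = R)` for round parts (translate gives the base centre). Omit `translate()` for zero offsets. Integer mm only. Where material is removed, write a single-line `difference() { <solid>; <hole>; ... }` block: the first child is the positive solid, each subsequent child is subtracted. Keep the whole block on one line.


difference() { translate([401, 480, 0]) cylinder(h = 400, r = 186); translate([401, 480, 0]) cylinder(h = 400, r = 118); }


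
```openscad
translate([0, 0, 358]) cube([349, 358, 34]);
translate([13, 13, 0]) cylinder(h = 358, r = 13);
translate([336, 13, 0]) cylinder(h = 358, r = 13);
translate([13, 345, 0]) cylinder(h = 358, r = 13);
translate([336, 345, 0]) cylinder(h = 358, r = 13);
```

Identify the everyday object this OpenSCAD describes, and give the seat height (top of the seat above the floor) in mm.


A stool. The seat height is 392 mm.

A 349×358×34 slab at z = 358 on four corner cylinders — a stool. The seat top is 358 + 34 = 392 mm.


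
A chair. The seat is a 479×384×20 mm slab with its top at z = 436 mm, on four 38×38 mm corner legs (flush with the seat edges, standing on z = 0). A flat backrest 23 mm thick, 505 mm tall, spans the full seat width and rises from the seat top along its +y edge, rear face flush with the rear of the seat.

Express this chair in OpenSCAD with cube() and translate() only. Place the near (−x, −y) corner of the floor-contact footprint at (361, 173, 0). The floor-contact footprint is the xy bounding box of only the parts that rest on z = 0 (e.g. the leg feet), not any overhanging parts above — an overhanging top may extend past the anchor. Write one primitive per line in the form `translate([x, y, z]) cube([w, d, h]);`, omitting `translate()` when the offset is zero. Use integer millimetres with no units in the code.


translate([361, 173, 416]) cube([479, 384, 20]);
translate([361, 173, 0]) cube([38, 38, 416]);
translate([802, 173, 0]) cube([38, 38, 416]);
translate([361, 519, 0]) cube([38, 38, 416]);
translate([802, 519, 0]) cube([38, 38, 416]);
translate([361, 534, 436]) cube([479, 23, 505]);


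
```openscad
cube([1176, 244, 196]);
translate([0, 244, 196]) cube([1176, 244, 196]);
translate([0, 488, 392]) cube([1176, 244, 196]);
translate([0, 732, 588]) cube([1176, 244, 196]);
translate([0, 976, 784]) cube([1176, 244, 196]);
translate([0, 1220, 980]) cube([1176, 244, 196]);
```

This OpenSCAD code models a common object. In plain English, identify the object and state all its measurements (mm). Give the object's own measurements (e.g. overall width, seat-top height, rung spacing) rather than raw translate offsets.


A straight staircase of 6 solid steps. Each step is 1176 mm wide (x), 244 mm deep (y, the going) and 196 mm tall (the rise). The first step rests on the floor; each subsequent step sits one going further in +y and one rise higher in +z, directly behind and above the previous step with no overlap.


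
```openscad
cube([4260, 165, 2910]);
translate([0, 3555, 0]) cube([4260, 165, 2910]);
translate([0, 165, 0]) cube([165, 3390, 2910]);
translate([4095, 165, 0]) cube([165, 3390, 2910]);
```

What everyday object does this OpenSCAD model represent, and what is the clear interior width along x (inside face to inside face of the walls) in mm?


A house (or room) frame. The interior width is 3930 mm.

Four 2910 mm walls enclosing a rectangle with no floor or roof — a room or house frame. Outside width is 4260 mm and wall thickness is 165 mm, so the interior width is 4260 − 2 × 165 = 3930 mm.


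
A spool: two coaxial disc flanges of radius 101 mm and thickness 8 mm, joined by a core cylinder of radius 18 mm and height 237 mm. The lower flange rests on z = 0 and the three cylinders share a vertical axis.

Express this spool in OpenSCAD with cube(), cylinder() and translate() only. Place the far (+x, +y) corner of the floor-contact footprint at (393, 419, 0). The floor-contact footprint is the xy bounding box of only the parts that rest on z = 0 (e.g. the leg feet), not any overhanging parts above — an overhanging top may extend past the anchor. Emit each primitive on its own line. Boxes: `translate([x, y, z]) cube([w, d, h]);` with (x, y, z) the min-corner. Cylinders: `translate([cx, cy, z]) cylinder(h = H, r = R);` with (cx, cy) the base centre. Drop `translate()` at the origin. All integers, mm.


translate([292, 318, 0]) cylinder(h = 8, r = 101);
translate([292, 318, 8]) cylinder(h = 237, r = 18);
translate([292, 318, 245]) cylinder(h = 8, r = 101);


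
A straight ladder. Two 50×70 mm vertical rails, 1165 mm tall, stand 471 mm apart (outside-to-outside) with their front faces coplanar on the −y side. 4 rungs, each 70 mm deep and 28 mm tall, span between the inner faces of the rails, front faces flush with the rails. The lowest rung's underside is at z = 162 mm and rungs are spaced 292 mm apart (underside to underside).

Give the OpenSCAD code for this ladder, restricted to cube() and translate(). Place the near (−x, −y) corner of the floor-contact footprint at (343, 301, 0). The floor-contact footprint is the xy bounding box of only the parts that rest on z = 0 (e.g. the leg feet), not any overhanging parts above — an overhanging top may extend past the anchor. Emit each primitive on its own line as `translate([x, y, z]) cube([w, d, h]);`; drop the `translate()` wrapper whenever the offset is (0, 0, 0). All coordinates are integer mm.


translate([343, 301, 0]) cube([50, 70, 1165]);
translate([764, 301, 0]) cube([50, 70, 1165]);
translate([393, 301, 162]) cube([371, 70, 28]);
translate([393, 301, 454]) cube([371, 70, 28]);
translate([393, 301, 746]) cube([371, 70, 28]);
translate([393, 301, 1038]) cube([371, 70, 28]);


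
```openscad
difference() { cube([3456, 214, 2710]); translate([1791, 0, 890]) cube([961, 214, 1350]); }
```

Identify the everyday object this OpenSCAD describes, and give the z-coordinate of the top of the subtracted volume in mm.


A wall with a window opening. The window head height is 2240 mm.

A wall with a rectangular opening subtracted — a window. Sill at z = 890, opening 1350 mm tall, so the head is at 890 + 1350 = 2240 mm.


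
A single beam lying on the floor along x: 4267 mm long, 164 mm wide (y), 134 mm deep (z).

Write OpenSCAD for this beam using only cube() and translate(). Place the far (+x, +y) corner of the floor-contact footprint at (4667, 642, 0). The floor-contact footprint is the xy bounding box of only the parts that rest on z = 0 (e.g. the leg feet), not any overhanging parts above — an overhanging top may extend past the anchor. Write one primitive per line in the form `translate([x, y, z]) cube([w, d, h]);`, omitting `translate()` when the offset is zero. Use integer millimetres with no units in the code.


translate([400, 478, 0]) cube([4267, 164, 134]);


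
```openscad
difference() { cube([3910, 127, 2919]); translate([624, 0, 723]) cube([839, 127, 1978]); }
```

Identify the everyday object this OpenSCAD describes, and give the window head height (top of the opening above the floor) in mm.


A wall with a window opening. The window head height is 2701 mm.

A wall with a rectangular opening subtracted — a window. Sill at z = 723, opening 1978 mm tall, so the head is at 723 + 1978 = 2701 mm.


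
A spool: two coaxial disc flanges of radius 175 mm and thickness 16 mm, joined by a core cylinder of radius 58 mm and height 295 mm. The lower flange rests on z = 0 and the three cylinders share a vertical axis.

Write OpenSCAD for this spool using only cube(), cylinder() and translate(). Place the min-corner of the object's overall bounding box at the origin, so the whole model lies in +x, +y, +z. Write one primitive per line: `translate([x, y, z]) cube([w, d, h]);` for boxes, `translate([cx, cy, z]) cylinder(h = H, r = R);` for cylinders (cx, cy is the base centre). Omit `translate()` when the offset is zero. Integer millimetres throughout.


translate([175, 175, 0]) cylinder(h = 16, r = 175);
translate([175, 175, 16]) cylinder(h = 295, r = 58);
translate([175, 175, 311]) cylinder(h = 16, r = 175);


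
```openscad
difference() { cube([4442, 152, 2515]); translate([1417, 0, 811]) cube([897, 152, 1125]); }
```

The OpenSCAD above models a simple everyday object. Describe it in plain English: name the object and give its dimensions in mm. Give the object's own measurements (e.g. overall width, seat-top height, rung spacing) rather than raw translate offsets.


A wall 4442 mm long (x), 152 mm thick (y), 2515 mm tall, with a rectangular window opening cut through it. The opening is 897 mm wide and 1125 mm tall; its sill is at z = 811 mm and its near (−x) edge is 1417 mm from the wall's −x end. The opening passes through the full wall thickness.


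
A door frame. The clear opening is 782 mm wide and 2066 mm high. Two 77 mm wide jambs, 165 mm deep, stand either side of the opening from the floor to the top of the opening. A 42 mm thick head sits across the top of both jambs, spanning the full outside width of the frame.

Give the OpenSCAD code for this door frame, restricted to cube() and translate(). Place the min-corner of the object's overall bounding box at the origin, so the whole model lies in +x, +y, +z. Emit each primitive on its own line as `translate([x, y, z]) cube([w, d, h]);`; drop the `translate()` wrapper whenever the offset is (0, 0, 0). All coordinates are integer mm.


cube([77, 165, 2066]);
translate([859, 0, 0]) cube([77, 165, 2066]);
translate([0, 0, 2066]) cube([936, 165, 42]);


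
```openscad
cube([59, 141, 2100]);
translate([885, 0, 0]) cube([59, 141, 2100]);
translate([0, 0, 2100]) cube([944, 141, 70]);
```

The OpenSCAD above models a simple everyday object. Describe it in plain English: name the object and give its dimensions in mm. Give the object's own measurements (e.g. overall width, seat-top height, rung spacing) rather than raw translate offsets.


A door frame. The clear opening is 826 mm wide and 2100 mm high. Two 59 mm wide jambs, 141 mm deep, stand either side of the opening from the floor to the top of the opening. A 70 mm thick head sits across the top of both jambs, spanning the full outside width of the frame.


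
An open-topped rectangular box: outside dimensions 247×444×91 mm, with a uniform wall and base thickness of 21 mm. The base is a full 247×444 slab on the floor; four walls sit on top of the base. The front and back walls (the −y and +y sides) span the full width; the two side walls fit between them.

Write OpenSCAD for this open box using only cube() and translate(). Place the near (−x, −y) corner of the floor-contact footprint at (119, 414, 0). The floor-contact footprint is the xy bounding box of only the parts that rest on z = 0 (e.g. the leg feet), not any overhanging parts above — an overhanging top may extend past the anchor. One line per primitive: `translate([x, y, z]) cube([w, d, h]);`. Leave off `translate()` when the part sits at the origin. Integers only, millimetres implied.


translate([119, 414, 0]) cube([247, 444, 21]);
translate([119, 414, 21]) cube([247, 21, 70]);
translate([119, 837, 21]) cube([247, 21, 70]);
translate([119, 435, 21]) cube([21, 402, 70]);
translate([345, 435, 21]) cube([21, 402, 70]);


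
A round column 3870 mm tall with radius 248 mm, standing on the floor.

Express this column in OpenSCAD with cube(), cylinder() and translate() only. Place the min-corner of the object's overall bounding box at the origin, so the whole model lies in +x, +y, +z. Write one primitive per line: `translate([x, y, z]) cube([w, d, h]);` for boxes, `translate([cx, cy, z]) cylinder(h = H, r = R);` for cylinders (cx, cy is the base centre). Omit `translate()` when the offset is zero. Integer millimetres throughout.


translate([248, 248, 0]) cylinder(h = 3870, r = 248);


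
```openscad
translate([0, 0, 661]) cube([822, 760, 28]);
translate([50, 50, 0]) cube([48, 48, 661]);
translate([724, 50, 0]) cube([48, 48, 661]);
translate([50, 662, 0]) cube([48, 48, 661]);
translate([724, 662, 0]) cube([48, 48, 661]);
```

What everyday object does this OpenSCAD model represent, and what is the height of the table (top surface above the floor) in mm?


A table. The table height is 689 mm.

A 822×760×28 slab sits at z = 661 on four 48 mm square posts — a table. The top surface is at 661 + 28 = 689 mm.


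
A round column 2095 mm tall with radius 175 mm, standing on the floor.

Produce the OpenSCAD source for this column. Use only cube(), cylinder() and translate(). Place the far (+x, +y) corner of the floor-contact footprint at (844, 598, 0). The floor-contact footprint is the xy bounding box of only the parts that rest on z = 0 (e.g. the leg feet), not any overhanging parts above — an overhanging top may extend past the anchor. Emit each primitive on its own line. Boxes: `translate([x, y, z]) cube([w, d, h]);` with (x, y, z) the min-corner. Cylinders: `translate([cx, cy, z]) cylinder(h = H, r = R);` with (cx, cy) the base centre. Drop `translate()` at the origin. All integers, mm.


translate([669, 423, 0]) cylinder(h = 2095, r = 175);


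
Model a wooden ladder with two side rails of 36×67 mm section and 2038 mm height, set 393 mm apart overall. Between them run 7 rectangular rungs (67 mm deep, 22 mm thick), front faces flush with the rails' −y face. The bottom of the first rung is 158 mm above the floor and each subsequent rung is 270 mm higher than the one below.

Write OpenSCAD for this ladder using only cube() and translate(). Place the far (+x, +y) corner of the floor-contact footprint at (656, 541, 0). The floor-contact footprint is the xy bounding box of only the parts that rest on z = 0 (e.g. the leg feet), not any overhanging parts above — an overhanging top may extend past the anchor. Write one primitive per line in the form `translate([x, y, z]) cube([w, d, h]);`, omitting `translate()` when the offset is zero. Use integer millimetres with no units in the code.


translate([263, 474, 0]) cube([36, 67, 2038]);
translate([620, 474, 0]) cube([36, 67, 2038]);
translate([299, 474, 158]) cube([321, 67, 22]);
translate([299, 474, 428]) cube([321, 67, 22]);
translate([299, 474, 698]) cube([321, 67, 22]);
translate([299, 474, 968]) cube([321, 67, 22]);
translate([299, 474, 1238]) cube([321, 67, 22]);
translate([299, 474, 1508]) cube([321, 67, 22]);
translate([299, 474, 1778]) cube([321, 67, 22]);


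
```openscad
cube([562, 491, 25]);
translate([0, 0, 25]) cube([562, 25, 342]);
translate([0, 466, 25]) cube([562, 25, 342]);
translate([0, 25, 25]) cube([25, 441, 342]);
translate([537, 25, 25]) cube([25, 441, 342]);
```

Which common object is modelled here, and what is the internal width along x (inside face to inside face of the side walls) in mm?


An open box. The internal width is 512 mm.

A 562×491 base slab with four walls standing on it — an open box. The base is 562 mm wide and the walls are 25 mm thick, so the internal width is 562 − 2 × 25 = 512 mm.


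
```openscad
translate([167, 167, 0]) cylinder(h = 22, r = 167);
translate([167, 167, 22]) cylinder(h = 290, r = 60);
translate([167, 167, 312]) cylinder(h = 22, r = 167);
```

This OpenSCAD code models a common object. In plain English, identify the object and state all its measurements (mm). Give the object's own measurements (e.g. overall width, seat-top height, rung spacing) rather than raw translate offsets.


A spool: two coaxial disc flanges of radius 167 mm and thickness 22 mm, joined by a core cylinder of radius 60 mm and height 290 mm. The lower flange rests on z = 0 and the three cylinders share a vertical axis.


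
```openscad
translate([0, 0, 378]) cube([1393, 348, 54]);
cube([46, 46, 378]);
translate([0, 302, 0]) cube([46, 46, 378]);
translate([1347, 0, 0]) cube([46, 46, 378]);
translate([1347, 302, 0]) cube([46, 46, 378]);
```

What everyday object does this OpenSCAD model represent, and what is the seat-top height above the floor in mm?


A bench. The seat-top height is 432 mm.

A long slab on four corner posts — a bench. The slab sits at z = 378 with thickness 54, so the top is 378 + 54 = 432 mm.


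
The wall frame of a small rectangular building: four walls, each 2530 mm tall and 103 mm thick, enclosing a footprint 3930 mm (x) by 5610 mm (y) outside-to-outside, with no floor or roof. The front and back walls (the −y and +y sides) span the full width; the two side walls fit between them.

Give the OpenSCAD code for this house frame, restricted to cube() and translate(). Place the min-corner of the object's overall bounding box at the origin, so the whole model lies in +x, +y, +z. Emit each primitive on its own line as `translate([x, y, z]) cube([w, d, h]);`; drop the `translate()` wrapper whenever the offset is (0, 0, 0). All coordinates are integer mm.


cube([3930, 103, 2530]);
translate([0, 5507, 0]) cube([3930, 103, 2530]);
translate([0, 103, 0]) cube([103, 5404, 2530]);
translate([3827, 103, 0]) cube([103, 5404, 2530]);


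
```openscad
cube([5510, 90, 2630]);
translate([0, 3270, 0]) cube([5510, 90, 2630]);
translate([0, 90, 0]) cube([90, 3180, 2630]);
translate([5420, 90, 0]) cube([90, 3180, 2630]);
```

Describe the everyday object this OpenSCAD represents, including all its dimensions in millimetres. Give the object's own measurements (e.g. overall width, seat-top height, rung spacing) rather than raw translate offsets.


The wall frame of a small rectangular building: four walls, each 2630 mm tall and 90 mm thick, enclosing a footprint 5510 mm (x) by 3360 mm (y) outside-to-outside, with no floor or roof. The front and back walls (the −y and +y sides) span the full width; the two side walls fit between them.


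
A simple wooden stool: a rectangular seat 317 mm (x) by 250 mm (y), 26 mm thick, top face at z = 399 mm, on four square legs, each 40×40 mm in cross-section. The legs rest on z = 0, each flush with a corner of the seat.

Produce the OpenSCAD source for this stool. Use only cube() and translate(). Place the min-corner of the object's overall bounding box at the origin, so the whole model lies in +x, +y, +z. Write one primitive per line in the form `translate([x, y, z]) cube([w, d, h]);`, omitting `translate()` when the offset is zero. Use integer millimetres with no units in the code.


// leg_h = 399 - 26 = 373
translate([0, 0, 373]) cube([317, 250, 26]);
cube([40, 40, 373]);
translate([277, 0, 0]) cube([40, 40, 373]);
translate([0, 210, 0]) cube([40, 40, 373]);
translate([277, 210, 0]) cube([40, 40, 373]);


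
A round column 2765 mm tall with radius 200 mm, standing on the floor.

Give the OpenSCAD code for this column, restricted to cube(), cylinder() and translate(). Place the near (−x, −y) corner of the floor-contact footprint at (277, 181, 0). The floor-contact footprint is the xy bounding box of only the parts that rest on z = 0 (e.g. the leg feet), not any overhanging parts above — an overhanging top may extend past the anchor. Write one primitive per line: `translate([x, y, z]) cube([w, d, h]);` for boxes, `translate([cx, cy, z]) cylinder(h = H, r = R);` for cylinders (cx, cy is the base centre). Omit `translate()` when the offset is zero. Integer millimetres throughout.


translate([477, 381, 0]) cylinder(h = 2765, r = 200);


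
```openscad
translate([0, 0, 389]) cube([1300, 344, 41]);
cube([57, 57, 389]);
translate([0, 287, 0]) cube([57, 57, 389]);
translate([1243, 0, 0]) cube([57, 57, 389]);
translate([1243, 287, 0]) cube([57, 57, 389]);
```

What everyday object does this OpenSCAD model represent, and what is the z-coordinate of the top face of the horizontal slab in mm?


A bench. The seat-top height is 430 mm.

A long slab on four corner posts — a bench. The slab sits at z = 389 with thickness 41, so the top is 389 + 41 = 430 mm.


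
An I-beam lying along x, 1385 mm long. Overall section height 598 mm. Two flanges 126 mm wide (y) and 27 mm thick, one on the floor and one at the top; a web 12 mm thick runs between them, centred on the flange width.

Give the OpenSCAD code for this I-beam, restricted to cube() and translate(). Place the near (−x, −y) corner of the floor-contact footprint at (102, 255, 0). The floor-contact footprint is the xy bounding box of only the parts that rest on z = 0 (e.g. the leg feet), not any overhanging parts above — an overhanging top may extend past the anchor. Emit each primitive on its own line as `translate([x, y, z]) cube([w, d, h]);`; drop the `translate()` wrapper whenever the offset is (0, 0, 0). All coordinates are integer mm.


translate([102, 255, 0]) cube([1385, 126, 27]);
translate([102, 312, 27]) cube([1385, 12, 544]);
translate([102, 255, 571]) cube([1385, 126, 27]);


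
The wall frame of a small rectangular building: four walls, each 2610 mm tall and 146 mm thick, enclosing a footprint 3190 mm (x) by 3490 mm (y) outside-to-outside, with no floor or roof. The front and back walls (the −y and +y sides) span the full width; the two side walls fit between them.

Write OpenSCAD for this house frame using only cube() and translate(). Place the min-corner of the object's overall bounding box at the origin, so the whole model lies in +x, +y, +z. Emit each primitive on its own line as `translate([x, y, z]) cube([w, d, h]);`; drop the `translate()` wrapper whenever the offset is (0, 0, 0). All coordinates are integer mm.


cube([3190, 146, 2610]);
translate([0, 3344, 0]) cube([3190, 146, 2610]);
translate([0, 146, 0]) cube([146, 3198, 2610]);
translate([3044, 146, 0]) cube([146, 3198, 2610]);


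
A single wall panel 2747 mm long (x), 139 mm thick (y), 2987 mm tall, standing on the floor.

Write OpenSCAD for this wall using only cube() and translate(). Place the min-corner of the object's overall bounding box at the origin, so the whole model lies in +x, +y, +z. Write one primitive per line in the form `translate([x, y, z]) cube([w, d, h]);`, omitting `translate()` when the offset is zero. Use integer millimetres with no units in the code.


cube([2747, 139, 2987]);


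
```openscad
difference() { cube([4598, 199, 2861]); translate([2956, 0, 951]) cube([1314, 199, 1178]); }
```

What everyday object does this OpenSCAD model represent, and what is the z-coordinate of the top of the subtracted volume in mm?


A wall with a window opening. The window head height is 2129 mm.

A wall with a rectangular opening subtracted — a window. Sill at z = 951, opening 1178 mm tall, so the head is at 951 + 1178 = 2129 mm.


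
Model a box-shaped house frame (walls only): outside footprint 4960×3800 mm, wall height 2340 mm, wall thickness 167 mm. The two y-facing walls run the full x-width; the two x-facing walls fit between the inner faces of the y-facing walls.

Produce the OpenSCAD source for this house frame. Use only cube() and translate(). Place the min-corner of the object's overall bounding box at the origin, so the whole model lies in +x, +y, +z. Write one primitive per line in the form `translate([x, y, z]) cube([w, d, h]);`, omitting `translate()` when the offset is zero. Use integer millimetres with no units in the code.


cube([4960, 167, 2340]);
translate([0, 3633, 0]) cube([4960, 167, 2340]);
translate([0, 167, 0]) cube([167, 3466, 2340]);
translate([4793, 167, 0]) cube([167, 3466, 2340]);


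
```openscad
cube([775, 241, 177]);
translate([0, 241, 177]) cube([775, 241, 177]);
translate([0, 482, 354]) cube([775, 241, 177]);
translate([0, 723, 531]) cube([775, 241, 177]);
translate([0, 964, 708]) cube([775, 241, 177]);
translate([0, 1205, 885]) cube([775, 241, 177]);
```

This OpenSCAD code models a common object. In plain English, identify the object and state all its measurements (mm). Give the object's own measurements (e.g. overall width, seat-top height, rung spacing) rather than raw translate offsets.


A straight staircase of 6 solid steps. Each step is 775 mm wide (x), 241 mm deep (y, the going) and 177 mm tall (the rise). The first step rests on the floor; each subsequent step sits one going further in +y and one rise higher in +z, directly behind and above the previous step with no overlap.


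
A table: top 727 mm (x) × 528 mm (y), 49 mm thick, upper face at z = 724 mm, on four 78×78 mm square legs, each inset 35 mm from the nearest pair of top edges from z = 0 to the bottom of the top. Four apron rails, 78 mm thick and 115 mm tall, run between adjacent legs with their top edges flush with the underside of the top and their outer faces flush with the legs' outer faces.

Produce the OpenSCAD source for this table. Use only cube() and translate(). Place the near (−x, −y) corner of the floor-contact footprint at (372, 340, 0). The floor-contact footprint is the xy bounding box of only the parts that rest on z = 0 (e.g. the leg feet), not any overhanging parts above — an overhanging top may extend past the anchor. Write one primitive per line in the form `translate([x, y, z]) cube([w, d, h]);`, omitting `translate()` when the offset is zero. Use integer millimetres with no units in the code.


translate([337, 305, 675]) cube([727, 528, 49]);
translate([372, 340, 0]) cube([78, 78, 675]);
translate([951, 340, 0]) cube([78, 78, 675]);
translate([372, 720, 0]) cube([78, 78, 675]);
translate([951, 720, 0]) cube([78, 78, 675]);
translate([450, 340, 560]) cube([501, 78, 115]);
translate([450, 720, 560]) cube([501, 78, 115]);
translate([372, 418, 560]) cube([78, 302, 115]);
translate([951, 418, 560]) cube([78, 302, 115]);


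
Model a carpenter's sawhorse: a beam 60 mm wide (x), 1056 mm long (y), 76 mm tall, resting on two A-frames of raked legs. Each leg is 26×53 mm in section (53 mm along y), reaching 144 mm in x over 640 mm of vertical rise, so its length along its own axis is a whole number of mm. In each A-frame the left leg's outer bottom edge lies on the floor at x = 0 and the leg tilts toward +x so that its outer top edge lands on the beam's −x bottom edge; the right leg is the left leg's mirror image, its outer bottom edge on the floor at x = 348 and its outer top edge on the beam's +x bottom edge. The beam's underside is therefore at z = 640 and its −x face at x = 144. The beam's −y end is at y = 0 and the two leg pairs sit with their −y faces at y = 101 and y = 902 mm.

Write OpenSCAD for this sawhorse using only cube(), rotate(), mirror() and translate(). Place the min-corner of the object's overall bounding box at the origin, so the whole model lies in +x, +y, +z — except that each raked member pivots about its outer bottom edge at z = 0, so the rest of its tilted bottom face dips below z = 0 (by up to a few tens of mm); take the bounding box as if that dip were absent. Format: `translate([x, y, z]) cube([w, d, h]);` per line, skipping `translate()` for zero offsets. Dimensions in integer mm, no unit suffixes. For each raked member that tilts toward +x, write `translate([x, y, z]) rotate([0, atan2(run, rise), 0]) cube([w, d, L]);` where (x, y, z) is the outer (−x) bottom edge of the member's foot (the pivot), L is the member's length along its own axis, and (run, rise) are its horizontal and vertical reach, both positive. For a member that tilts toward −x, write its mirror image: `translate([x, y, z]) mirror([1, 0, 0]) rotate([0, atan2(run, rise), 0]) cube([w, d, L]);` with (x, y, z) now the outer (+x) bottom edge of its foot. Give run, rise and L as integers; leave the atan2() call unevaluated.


translate([144, 0, 640]) cube([60, 1056, 76]);
translate([0, 101, 0]) rotate([0, atan2(144, 640), 0]) cube([26, 53, 656]);
translate([348, 101, 0]) mirror([1, 0, 0]) rotate([0, atan2(144, 640), 0]) cube([26, 53, 656]);
translate([0, 902, 0]) rotate([0, atan2(144, 640), 0]) cube([26, 53, 656]);
translate([348, 902, 0]) mirror([1, 0, 0]) rotate([0, atan2(144, 640), 0]) cube([26, 53, 656]);


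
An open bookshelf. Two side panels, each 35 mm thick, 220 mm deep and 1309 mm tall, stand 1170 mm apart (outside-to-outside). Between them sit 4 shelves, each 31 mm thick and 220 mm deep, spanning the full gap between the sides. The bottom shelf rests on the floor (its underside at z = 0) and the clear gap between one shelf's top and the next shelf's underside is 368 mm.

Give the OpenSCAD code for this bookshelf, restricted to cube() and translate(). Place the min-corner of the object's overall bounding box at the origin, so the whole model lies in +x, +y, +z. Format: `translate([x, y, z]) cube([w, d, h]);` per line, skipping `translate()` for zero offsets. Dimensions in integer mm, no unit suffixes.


cube([35, 220, 1309]);
translate([1135, 0, 0]) cube([35, 220, 1309]);
translate([35, 0, 0]) cube([1100, 220, 31]);
translate([35, 0, 399]) cube([1100, 220, 31]);
translate([35, 0, 798]) cube([1100, 220, 31]);
translate([35, 0, 1197]) cube([1100, 220, 31]);


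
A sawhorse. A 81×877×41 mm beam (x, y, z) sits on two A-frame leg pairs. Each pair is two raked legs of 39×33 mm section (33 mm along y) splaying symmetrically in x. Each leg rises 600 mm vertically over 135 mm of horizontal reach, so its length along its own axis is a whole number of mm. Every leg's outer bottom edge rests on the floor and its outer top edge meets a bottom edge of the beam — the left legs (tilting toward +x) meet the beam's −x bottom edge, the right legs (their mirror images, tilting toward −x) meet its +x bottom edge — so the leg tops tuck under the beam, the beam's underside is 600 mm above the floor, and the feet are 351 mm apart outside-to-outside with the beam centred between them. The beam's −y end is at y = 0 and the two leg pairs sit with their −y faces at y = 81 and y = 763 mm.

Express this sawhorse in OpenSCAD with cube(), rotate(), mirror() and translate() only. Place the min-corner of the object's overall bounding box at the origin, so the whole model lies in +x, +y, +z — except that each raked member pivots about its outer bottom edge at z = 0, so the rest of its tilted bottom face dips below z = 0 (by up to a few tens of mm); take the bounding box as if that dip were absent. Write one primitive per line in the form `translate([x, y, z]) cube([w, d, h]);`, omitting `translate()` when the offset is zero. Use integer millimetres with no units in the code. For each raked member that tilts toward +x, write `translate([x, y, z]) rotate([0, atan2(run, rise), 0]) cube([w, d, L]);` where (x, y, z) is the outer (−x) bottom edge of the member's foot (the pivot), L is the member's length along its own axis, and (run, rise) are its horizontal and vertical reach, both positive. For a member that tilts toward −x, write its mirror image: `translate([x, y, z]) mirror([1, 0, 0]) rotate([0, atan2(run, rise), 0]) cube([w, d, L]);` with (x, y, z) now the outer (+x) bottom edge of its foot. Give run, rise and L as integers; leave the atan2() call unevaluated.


translate([135, 0, 600]) cube([81, 877, 41]);
translate([0, 81, 0]) rotate([0, atan2(135, 600), 0]) cube([39, 33, 615]);
translate([351, 81, 0]) mirror([1, 0, 0]) rotate([0, atan2(135, 600), 0]) cube([39, 33, 615]);
translate([0, 763, 0]) rotate([0, atan2(135, 600), 0]) cube([39, 33, 615]);
translate([351, 763, 0]) mirror([1, 0, 0]) rotate([0, atan2(135, 600), 0]) cube([39, 33, 615]);
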